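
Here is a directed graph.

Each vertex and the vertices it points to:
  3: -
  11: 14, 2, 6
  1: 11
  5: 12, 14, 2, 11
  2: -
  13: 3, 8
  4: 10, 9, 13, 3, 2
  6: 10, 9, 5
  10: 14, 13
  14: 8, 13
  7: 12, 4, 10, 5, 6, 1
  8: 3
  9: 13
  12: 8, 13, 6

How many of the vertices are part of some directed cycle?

A vertex is on a directed cycle iff it belongs to a strongly connected component of size ≥ 2 (or has a self-loop).
The vertices on cycles are {5, 6, 11, 12} — 4 in total.

4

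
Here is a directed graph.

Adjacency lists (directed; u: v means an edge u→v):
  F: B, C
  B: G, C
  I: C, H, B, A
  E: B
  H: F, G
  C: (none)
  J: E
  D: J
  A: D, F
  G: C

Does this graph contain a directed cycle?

No

DFS with white/gray/black marking, starting from C:
C gray
C black
F gray
  B gray
    G gray
      G→C: C black — skip
    G black
    B→C: C black — skip
  B black
  F→C: C black — skip
F black
I gray
  I→C: C black — skip
  H gray
    H→F: F black — skip
    H→G: G black — skip
  H black
  I→B: B black — skip
  A gray
    D gray
      J gray
        E gray
          E→B: B black — skip
        E black
      J black
    D black
    A→F: F black — skip
  A black
I black
Every edge goes to a white or black vertex — no back edge, so the graph is acyclic.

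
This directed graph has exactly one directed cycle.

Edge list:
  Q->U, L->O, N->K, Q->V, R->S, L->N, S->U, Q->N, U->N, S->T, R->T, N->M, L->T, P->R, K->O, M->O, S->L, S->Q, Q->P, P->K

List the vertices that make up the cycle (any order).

DFS with gray/black marking from R:
R gray
  S gray
    T gray
    T black
    L gray
      O gray
      O black
      L→T: T black — skip
      N gray
        K gray
          K→O: O black — skip
        K black
        M gray
          M→O: O black — skip
        M black
      N black
    L black
    U gray
      U→N: N black — skip
    U black
    Q gray
      Q→U: U black — skip
      P gray
        P→K: K black — skip
        P→R: R is gray → back edge
Back edge closes the cycle R → S → Q → P → R; its vertices are {P, Q, R, S}.

P, Q, R, S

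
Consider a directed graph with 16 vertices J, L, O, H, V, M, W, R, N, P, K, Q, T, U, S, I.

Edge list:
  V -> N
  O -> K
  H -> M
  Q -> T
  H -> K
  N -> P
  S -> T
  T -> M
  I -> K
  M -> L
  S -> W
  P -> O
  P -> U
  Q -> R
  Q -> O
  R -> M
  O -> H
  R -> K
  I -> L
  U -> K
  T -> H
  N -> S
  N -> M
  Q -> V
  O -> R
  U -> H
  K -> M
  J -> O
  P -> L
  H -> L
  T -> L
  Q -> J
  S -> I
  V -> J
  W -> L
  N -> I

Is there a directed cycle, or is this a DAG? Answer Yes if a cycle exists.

No

DFS with white/gray/black marking, starting from K:
K gray
  M gray
    L gray
    L black
  M black
K black
J gray
  O gray
    R gray
      R→M: M black — skip
      R→K: K black — skip
    R black
    H gray
      H→M: M black — skip
      H→K: K black — skip
      H→L: L black — skip
    H black
    O→K: K black — skip
  O black
J black
V gray
  N gray
    S gray
      W gray
        W→L: L black — skip
      W black
      T gray
        T→H: H black — skip
        T→L: L black — skip
        T→M: M black — skip
      T black
      I gray
        I→K: K black — skip
        I→L: L black — skip
      I black
    S black
    N→M: M black — skip
    P gray
      U gray
        U→K: K black — skip
        U→H: H black — skip
      U black
      P→L: L black — skip
      P→O: O black — skip
    P black
    N→I: I black — skip
  N black
  V→J: J black — skip
V black
Q gray
  Q→J: J black — skip
  Q→R: R black — skip
  Q→T: T black — skip
  Q→V: V black — skip
  Q→O: O black — skip
Q black
Every edge goes to a white or black vertex — no back edge, so the graph is acyclic.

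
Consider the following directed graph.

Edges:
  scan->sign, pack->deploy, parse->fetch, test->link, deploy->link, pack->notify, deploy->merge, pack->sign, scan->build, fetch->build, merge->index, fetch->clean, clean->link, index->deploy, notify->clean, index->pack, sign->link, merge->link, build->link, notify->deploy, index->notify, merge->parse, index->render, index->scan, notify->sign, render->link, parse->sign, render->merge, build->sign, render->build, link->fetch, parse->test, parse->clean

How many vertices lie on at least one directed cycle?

11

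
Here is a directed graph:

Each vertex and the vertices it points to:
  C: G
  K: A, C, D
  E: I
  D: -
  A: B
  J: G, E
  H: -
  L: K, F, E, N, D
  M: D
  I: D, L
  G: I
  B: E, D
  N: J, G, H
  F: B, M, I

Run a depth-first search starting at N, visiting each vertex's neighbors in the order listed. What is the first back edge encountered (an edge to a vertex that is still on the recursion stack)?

E->I

DFS from N (visiting each vertex's neighbors in the order listed); mark gray on enter, black on exit:
N gray
  J gray
    G gray
      I gray
        D gray
        D black
        L gray
          K gray
            A gray
              B gray
                E gray
                  E→I: I is gray → back edge
First back edge: E → I.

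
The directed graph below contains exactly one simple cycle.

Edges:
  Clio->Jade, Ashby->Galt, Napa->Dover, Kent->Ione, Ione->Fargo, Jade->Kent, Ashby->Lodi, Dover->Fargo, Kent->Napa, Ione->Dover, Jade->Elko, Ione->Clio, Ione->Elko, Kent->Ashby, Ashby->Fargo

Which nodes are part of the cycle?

Clio, Ione, Jade, Kent

DFS with gray/black marking from Kent:
Kent gray
  Napa gray
    Dover gray
      Fargo gray
      Fargo black
    Dover black
  Napa black
  Ione gray
    Ione→Dover: Dover black — skip
    Elko gray
    Elko black
    Ione→Fargo: Fargo black — skip
    Clio gray
      Jade gray
        Jade→Kent: Kent is gray → back edge
Back edge closes the cycle Kent → Ione → Clio → Jade → Kent; its vertices are {Clio, Ione, Jade, Kent}.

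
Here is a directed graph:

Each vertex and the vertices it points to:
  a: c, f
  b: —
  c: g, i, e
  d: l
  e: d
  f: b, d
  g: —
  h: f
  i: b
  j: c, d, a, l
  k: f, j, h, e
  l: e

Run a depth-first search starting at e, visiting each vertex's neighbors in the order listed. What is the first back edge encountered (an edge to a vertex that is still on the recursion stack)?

l→e

DFS from e (visiting each vertex's neighbors in the order listed); mark gray on enter, black on exit:
e gray
  d gray
    l gray
      l→e: e is gray → back edge
First back edge: l → e.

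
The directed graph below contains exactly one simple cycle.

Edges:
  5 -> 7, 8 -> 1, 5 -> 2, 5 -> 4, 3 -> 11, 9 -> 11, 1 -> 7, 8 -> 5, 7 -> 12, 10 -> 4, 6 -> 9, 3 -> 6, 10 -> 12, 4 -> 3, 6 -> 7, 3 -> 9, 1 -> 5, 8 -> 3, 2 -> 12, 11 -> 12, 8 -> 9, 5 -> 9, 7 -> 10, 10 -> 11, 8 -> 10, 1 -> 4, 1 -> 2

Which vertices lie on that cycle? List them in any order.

3, 4, 6, 7, 10

DFS with gray/black marking from 3:
3 gray
  11 gray
    12 gray
    12 black
  11 black
  9 gray
    9→11: 11 black — skip
  9 black
  6 gray
    7 gray
      7→12: 12 black — skip
      10 gray
        4 gray
          4→3: 3 is gray → back edge
Back edge closes the cycle 3 → 6 → 7 → 10 → 4 → 3; its vertices are {3, 4, 6, 7, 10}.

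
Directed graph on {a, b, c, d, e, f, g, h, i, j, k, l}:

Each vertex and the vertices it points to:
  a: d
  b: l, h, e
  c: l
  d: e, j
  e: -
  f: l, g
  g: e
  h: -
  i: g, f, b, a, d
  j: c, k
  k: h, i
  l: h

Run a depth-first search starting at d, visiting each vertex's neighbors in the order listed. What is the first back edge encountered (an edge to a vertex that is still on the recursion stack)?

a->d

DFS from d (visiting each vertex's neighbors in the order listed); mark gray on enter, black on exit:
d gray
  e gray
  e black
  j gray
    c gray
      l gray
        h gray
        h black
      l black
    c black
    k gray
      k→h: h black — skip
      i gray
        g gray
          g→e: e black — skip
        g black
        f gray
          f→l: l black — skip
          f→g: g black — skip
        f black
        b gray
          b→l: l black — skip
          b→h: h black — skip
          b→e: e black — skip
        b black
        a gray
          a→d: d is gray → back edge
First back edge: a → d.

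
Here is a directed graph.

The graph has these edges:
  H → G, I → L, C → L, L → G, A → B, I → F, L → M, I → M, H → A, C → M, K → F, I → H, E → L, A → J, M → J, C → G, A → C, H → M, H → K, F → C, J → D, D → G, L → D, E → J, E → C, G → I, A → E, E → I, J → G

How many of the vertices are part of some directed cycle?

A vertex is on a directed cycle iff it belongs to a strongly connected component of size ≥ 2 (or has a self-loop).
The vertices on cycles are {A, C, D, E, F, G, H, I, J, K, L, M} — 12 in total.

12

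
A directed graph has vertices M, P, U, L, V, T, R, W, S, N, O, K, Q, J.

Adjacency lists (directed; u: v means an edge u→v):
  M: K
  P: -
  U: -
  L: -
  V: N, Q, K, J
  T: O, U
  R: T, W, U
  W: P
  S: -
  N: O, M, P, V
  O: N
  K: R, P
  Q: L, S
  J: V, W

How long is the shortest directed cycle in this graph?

For each vertex v, BFS finds the shortest path from v back to v.
The shortest such closed walk is N → V → N, length 2.

2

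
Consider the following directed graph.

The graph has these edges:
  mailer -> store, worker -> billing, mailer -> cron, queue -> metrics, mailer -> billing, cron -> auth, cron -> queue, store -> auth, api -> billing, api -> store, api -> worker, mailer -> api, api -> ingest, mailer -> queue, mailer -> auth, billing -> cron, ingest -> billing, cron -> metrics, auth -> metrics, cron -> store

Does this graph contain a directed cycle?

No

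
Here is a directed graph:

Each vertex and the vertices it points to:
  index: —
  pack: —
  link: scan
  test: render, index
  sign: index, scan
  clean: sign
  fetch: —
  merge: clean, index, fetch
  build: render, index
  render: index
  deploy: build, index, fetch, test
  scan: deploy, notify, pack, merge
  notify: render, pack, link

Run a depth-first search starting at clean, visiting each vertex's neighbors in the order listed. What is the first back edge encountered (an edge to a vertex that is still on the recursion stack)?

link->scan

DFS from clean (visiting each vertex's neighbors in the order listed); mark gray on enter, black on exit:
clean gray
  sign gray
    index gray
    index black
    scan gray
      deploy gray
        build gray
          render gray
            render→index: index black — skip
          render black
          build→index: index black — skip
        build black
        deploy→index: index black — skip
        fetch gray
        fetch black
        test gray
          test→render: render black — skip
          test→index: index black — skip
        test black
      deploy black
      notify gray
        notify→render: render black — skip
        pack gray
        pack black
        link gray
          link→scan: scan is gray → back edge
First back edge: link → scan.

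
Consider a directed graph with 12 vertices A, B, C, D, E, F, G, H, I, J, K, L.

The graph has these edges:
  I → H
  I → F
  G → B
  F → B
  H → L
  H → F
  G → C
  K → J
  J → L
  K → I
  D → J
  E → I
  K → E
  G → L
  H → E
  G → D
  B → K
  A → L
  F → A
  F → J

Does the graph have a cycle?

DFS with white/gray/black marking, starting from J:
J gray
  L gray
  L black
J black
A gray
  A→L: L black — skip
A black
B gray
  K gray
    I gray
      F gray
        F→A: A black — skip
        F→B: B is gray → back edge
Back edge found, so a cycle exists: B → K → I → F → B.

Yes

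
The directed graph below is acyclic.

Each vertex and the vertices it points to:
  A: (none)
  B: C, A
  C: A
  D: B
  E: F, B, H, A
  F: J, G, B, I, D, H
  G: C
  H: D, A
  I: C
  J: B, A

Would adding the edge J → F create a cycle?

Yes

Adding J→F creates a cycle iff F can already reach J.
Path from F: F → J.
So F → … → J → F is a cycle.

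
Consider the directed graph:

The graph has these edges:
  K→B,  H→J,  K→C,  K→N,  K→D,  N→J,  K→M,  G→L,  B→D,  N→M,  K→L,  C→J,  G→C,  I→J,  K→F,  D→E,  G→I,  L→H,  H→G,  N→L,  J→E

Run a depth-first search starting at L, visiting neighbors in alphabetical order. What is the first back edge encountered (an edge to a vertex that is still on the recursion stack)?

G→L

DFS from L (visiting neighbors in alphabetical order); mark gray on enter, black on exit:
L gray
  H gray
    G gray
      C gray
        J gray
          E gray
          E black
        J black
      C black
      I gray
        I→J: J black — skip
      I black
      G→L: L is gray → back edge
First back edge: G → L.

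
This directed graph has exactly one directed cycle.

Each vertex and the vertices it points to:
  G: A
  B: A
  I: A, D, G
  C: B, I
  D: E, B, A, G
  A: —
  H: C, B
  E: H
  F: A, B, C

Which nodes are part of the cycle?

C, D, E, H, I

DFS with gray/black marking from C:
C gray
  B gray
    A gray
    A black
  B black
  I gray
    I→A: A black — skip
    D gray
      E gray
        H gray
          H→C: C is gray → back edge
Back edge closes the cycle C → I → D → E → H → C; its vertices are {C, D, E, H, I}.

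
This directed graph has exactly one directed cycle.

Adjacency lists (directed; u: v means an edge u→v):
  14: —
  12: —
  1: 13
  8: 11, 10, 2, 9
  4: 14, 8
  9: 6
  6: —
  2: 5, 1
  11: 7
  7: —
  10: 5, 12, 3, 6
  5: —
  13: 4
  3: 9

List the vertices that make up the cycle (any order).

1, 2, 4, 8, 13

DFS with gray/black marking from 4:
4 gray
  14 gray
  14 black
  8 gray
    11 gray
      7 gray
      7 black
    11 black
    10 gray
      5 gray
      5 black
      12 gray
      12 black
      3 gray
        9 gray
          6 gray
          6 black
        9 black
      3 black
      10→6: 6 black — skip
    10 black
    2 gray
      2→5: 5 black — skip
      1 gray
        13 gray
          13→4: 4 is gray → back edge
Back edge closes the cycle 4 → 8 → 2 → 1 → 13 → 4; its vertices are {1, 2, 4, 8, 13}.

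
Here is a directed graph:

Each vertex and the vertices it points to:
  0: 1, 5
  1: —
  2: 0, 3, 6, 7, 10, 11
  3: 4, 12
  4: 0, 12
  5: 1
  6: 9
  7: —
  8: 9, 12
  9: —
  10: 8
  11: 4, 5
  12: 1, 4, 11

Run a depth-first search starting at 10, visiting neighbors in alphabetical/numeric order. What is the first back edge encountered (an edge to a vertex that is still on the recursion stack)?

4→12

DFS from 10 (visiting neighbors in alphabetical/numeric order); mark gray on enter, black on exit:
10 gray
  8 gray
    9 gray
    9 black
    12 gray
      1 gray
      1 black
      4 gray
        0 gray
          0→1: 1 black — skip
          5 gray
            5→1: 1 black — skip
          5 black
        0 black
        4→12: 12 is gray → back edge
First back edge: 4 → 12.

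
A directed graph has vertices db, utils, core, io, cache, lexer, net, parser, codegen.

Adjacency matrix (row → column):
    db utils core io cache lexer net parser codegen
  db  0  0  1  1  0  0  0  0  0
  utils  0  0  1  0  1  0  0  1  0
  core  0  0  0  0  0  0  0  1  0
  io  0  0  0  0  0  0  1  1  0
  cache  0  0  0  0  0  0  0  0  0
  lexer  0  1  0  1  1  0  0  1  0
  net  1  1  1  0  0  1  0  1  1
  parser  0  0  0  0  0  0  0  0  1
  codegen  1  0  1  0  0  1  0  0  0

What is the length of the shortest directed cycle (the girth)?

3

For each vertex v, BFS finds the shortest path from v back to v.
The shortest such closed walk is net → lexer → io → net, length 3.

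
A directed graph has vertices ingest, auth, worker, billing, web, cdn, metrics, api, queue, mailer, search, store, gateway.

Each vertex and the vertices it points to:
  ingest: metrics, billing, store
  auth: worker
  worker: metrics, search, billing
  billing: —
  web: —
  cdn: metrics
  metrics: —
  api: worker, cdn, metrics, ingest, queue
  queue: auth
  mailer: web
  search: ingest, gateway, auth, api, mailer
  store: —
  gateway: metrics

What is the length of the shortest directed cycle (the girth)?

For each vertex v, BFS finds the shortest path from v back to v.
The shortest such closed walk is search → api → worker → search, length 3.

3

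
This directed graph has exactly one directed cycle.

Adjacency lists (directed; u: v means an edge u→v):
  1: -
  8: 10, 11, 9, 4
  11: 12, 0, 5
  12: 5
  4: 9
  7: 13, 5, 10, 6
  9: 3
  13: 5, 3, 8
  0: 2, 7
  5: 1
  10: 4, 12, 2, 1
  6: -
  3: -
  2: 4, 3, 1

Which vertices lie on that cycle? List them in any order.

DFS with gray/black marking from 8:
8 gray
  10 gray
    4 gray
      9 gray
        3 gray
        3 black
      9 black
    4 black
    12 gray
      5 gray
        1 gray
        1 black
      5 black
    12 black
    2 gray
      2→4: 4 black — skip
      2→3: 3 black — skip
      2→1: 1 black — skip
    2 black
    10→1: 1 black — skip
  10 black
  11 gray
    11→12: 12 black — skip
    0 gray
      0→2: 2 black — skip
      7 gray
        13 gray
          13→5: 5 black — skip
          13→3: 3 black — skip
          13→8: 8 is gray → back edge
Back edge closes the cycle 8 → 11 → 0 → 7 → 13 → 8; its vertices are {0, 7, 8, 11, 13}.

0, 7, 8, 11, 13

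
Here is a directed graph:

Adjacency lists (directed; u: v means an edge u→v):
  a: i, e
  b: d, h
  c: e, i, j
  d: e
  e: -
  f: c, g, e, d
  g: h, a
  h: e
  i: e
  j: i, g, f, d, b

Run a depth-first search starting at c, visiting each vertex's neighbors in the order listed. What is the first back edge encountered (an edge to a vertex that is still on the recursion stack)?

DFS from c (visiting each vertex's neighbors in the order listed); mark gray on enter, black on exit:
c gray
  e gray
  e black
  i gray
    i→e: e black — skip
  i black
  j gray
    j→i: i black — skip
    g gray
      h gray
        h→e: e black — skip
      h black
      a gray
        a→i: i black — skip
        a→e: e black — skip
      a black
    g black
    f gray
      f→c: c is gray → back edge
First back edge: f → c.

f→c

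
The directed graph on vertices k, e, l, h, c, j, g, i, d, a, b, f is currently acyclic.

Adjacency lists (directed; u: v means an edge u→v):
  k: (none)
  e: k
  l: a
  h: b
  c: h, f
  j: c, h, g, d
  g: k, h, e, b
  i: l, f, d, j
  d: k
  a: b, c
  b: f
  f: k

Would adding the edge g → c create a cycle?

Adding g→c creates a cycle iff c can already reach g.
Explore from c: no path reaches g. The graph stays acyclic.

No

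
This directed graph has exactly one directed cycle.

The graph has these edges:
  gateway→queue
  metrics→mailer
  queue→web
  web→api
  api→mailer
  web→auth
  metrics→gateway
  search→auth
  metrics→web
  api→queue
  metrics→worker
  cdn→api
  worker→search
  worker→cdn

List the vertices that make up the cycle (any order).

api, web, queue

DFS with gray/black marking from web:
web gray
  auth gray
  auth black
  api gray
    queue gray
      queue→web: web is gray → back edge
Back edge closes the cycle web → api → queue → web; its vertices are {api, web, queue}.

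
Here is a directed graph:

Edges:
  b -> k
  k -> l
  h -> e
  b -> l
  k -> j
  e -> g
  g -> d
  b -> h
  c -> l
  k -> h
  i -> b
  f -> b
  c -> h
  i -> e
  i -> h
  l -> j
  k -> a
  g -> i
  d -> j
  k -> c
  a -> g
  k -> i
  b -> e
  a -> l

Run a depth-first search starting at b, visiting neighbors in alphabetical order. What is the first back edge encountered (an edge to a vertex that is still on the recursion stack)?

DFS from b (visiting neighbors in alphabetical order); mark gray on enter, black on exit:
b gray
  e gray
    g gray
      d gray
        j gray
        j black
      d black
      i gray
        i→b: b is gray → back edge
First back edge: i → b.

i→b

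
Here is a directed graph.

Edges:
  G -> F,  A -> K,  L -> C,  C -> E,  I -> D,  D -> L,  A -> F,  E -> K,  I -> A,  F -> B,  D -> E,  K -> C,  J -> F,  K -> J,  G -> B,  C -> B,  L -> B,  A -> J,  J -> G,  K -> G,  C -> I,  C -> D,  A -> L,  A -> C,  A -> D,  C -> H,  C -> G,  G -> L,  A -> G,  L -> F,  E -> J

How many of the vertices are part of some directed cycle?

9

A vertex is on a directed cycle iff it belongs to a strongly connected component of size ≥ 2 (or has a self-loop).
The vertices on cycles are {A, C, D, E, G, I, J, K, L} — 9 in total.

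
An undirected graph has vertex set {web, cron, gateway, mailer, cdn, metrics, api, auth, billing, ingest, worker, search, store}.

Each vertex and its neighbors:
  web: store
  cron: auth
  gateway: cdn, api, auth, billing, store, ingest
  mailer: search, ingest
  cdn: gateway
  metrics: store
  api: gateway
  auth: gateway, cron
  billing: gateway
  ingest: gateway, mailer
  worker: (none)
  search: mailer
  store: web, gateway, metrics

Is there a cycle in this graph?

No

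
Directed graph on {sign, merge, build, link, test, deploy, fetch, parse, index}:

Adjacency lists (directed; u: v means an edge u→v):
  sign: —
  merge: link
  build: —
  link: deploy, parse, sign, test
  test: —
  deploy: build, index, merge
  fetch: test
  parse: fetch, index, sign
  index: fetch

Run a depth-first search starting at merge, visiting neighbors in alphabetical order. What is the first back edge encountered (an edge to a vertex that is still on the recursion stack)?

deploy→merge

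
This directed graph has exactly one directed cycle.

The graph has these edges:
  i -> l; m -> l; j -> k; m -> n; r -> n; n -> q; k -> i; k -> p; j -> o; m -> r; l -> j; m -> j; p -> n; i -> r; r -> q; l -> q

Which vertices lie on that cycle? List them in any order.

i, j, k, l

DFS with gray/black marking from j:
j gray
  k gray
    p gray
      n gray
        q gray
        q black
      n black
    p black
    i gray
      r gray
        r→q: q black — skip
        r→n: n black — skip
      r black
      l gray
        l→q: q black — skip
        l→j: j is gray → back edge
Back edge closes the cycle j → k → i → l → j; its vertices are {i, j, k, l}.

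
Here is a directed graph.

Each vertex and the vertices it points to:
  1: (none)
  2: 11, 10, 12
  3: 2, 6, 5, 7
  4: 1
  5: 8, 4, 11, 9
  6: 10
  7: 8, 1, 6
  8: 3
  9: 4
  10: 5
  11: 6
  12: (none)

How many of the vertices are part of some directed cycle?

A vertex is on a directed cycle iff it belongs to a strongly connected component of size ≥ 2 (or has a self-loop).
The vertices on cycles are {2, 3, 5, 6, 7, 8, 10, 11} — 8 in total.

8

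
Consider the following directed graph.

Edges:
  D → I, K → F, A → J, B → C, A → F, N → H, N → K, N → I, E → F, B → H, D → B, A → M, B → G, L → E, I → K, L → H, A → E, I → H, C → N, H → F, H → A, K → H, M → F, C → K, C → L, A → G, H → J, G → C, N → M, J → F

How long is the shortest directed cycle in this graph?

5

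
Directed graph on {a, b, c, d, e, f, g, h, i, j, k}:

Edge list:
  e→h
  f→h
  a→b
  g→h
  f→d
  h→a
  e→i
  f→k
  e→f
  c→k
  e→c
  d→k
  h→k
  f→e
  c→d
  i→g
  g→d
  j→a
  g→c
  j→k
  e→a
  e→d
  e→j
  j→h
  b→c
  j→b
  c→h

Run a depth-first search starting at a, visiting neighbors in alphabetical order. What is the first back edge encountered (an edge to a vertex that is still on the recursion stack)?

h→a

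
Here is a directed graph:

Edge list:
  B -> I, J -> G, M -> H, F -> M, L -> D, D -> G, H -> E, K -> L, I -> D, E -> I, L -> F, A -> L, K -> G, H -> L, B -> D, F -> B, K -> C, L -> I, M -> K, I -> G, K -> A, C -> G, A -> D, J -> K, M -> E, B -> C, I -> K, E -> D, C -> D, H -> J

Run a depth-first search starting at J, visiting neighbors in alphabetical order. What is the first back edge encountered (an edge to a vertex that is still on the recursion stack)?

DFS from J (visiting neighbors in alphabetical order); mark gray on enter, black on exit:
J gray
  G gray
  G black
  K gray
    A gray
      D gray
        D→G: G black — skip
      D black
      L gray
        L→D: D black — skip
        F gray
          B gray
            C gray
              C→D: D black — skip
              C→G: G black — skip
            C black
            B→D: D black — skip
            I gray
              I→D: D black — skip
              I→G: G black — skip
              I→K: K is gray → back edge
First back edge: I → K.

I->K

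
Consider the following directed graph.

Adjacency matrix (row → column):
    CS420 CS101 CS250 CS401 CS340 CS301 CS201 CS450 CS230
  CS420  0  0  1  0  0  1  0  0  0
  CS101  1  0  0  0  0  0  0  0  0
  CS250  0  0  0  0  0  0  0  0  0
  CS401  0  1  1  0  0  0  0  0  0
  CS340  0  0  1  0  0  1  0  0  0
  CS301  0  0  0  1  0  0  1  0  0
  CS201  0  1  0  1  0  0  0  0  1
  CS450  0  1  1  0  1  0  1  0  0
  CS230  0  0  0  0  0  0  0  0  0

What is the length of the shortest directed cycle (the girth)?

4

For each vertex v, BFS finds the shortest path from v back to v.
The shortest such closed walk is CS201 → CS101 → CS420 → CS301 → CS201, length 4.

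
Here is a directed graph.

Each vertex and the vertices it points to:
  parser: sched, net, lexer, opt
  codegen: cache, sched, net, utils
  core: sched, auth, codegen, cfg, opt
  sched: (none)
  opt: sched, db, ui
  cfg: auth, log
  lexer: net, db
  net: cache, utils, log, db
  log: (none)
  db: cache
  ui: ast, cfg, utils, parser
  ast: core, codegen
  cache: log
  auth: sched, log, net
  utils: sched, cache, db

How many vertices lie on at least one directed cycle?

5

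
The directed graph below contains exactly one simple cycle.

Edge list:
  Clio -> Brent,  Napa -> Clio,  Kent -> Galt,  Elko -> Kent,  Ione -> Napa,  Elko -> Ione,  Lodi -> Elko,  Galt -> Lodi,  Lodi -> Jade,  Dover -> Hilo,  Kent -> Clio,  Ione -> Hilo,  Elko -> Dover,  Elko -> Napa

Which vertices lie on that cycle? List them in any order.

Elko, Galt, Kent, Lodi

DFS with gray/black marking from Lodi:
Lodi gray
  Jade gray
  Jade black
  Elko gray
    Napa gray
      Clio gray
        Brent gray
        Brent black
      Clio black
    Napa black
    Dover gray
      Hilo gray
      Hilo black
    Dover black
    Ione gray
      Ione→Napa: Napa black — skip
      Ione→Hilo: Hilo black — skip
    Ione black
    Kent gray
      Kent→Clio: Clio black — skip
      Galt gray
        Galt→Lodi: Lodi is gray → back edge
Back edge closes the cycle Lodi → Elko → Kent → Galt → Lodi; its vertices are {Elko, Galt, Kent, Lodi}.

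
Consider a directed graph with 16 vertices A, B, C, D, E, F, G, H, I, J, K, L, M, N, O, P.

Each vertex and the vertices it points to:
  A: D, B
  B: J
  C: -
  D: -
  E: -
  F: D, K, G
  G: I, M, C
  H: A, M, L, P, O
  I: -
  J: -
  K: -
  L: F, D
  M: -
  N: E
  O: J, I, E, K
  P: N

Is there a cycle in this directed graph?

No

DFS with white/gray/black marking, starting from P:
P gray
  N gray
    E gray
    E black
  N black
P black
A gray
  D gray
  D black
  B gray
    J gray
    J black
  B black
A black
C gray
C black
F gray
  F→D: D black — skip
  K gray
  K black
  G gray
    I gray
    I black
    M gray
    M black
    G→C: C black — skip
  G black
F black
H gray
  H→A: A black — skip
  H→M: M black — skip
  L gray
    L→F: F black — skip
    L→D: D black — skip
  L black
  H→P: P black — skip
  O gray
    O→J: J black — skip
    O→I: I black — skip
    O→E: E black — skip
    O→K: K black — skip
  O black
H black
Every edge goes to a white or black vertex — no back edge, so the graph is acyclic.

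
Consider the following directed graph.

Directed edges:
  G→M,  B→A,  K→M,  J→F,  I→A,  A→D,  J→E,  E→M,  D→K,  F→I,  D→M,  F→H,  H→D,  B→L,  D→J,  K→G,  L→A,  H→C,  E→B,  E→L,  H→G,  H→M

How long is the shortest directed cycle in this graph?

For each vertex v, BFS finds the shortest path from v back to v.
The shortest such closed walk is H → D → J → F → H, length 4.

4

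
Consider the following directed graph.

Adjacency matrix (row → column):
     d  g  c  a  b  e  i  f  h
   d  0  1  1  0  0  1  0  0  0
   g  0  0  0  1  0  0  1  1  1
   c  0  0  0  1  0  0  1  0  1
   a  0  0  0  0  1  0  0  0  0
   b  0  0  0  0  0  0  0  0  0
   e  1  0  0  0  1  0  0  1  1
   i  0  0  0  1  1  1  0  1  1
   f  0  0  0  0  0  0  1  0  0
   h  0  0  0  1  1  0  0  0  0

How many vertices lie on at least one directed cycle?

6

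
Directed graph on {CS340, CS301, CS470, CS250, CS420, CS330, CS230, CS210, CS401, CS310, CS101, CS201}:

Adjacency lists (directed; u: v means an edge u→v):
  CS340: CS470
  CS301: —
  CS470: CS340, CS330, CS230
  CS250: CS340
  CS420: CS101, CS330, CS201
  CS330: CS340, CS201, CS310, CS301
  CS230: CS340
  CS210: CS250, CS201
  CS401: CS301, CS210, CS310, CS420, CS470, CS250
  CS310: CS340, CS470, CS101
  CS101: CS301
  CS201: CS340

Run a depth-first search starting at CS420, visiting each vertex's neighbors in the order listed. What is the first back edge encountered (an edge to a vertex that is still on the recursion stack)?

CS470→CS340

DFS from CS420 (visiting each vertex's neighbors in the order listed); mark gray on enter, black on exit:
CS420 gray
  CS101 gray
    CS301 gray
    CS301 black
  CS101 black
  CS330 gray
    CS340 gray
      CS470 gray
        CS470→CS340: CS340 is gray → back edge
First back edge: CS470 → CS340.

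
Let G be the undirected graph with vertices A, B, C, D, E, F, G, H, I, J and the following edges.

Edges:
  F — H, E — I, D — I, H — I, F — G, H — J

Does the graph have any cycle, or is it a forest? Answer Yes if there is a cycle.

No

DFS, tracking each vertex's parent; an edge to a visited non-parent vertex closes a cycle.
Start from C:
visit C (parent –)
visit A (parent –)
visit B (parent –)
visit D (parent –)
  visit I (parent D)
    visit H (parent I)
      visit F (parent H)
        F–H: parent, skip
        visit G (parent F)
          G–F: parent, skip
      H–I: parent, skip
      visit J (parent H)
        J–H: parent, skip
    I–D: parent, skip
    visit E (parent I)
      E–I: parent, skip
No non-parent visited neighbor found — the graph is a forest.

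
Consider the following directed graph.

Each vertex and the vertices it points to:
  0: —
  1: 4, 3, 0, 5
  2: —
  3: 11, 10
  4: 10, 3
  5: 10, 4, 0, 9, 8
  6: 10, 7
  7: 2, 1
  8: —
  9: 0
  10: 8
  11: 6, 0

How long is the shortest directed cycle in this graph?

For each vertex v, BFS finds the shortest path from v back to v.
The shortest such closed walk is 7 → 1 → 3 → 11 → 6 → 7, length 5.

5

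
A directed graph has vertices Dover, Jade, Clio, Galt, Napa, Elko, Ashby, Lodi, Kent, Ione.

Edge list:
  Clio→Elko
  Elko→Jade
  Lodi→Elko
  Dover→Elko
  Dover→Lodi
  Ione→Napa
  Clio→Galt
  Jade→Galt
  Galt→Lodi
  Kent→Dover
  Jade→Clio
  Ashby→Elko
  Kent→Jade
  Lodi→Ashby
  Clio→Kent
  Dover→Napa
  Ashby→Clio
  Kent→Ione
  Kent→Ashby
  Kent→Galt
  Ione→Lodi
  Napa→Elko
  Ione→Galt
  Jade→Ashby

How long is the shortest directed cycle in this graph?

For each vertex v, BFS finds the shortest path from v back to v.
The shortest such closed walk is Kent → Jade → Clio → Kent, length 3.

3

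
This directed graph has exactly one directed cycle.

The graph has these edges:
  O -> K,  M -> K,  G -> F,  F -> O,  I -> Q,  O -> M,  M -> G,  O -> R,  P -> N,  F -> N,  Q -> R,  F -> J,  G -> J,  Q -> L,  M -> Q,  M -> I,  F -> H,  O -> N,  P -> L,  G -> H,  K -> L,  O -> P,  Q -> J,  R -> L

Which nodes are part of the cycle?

DFS with gray/black marking from O:
O gray
  K gray
    L gray
    L black
  K black
  R gray
    R→L: L black — skip
  R black
  M gray
    M→K: K black — skip
    G gray
      H gray
      H black
      F gray
        J gray
        J black
        N gray
        N black
        F→O: O is gray → back edge
Back edge closes the cycle O → M → G → F → O; its vertices are {F, G, M, O}.

F, G, M, O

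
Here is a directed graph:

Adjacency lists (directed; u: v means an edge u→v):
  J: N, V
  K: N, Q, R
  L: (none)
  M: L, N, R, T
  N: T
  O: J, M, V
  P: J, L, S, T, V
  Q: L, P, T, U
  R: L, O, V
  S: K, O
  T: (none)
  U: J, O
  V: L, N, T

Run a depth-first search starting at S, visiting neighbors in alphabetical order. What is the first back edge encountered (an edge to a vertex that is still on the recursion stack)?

P→S

DFS from S (visiting neighbors in alphabetical order); mark gray on enter, black on exit:
S gray
  K gray
    N gray
      T gray
      T black
    N black
    Q gray
      L gray
      L black
      P gray
        J gray
          J→N: N black — skip
          V gray
            V→L: L black — skip
            V→N: N black — skip
            V→T: T black — skip
          V black
        J black
        P→L: L black — skip
        P→S: S is gray → back edge
First back edge: P → S.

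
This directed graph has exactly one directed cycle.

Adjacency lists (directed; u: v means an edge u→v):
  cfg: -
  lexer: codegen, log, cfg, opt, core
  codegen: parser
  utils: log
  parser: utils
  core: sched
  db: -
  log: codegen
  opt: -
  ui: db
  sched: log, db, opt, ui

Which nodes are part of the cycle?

DFS with gray/black marking from codegen:
codegen gray
  parser gray
    utils gray
      log gray
        log→codegen: codegen is gray → back edge
Back edge closes the cycle codegen → parser → utils → log → codegen; its vertices are {log, utils, parser, codegen}.

log, utils, parser, codegen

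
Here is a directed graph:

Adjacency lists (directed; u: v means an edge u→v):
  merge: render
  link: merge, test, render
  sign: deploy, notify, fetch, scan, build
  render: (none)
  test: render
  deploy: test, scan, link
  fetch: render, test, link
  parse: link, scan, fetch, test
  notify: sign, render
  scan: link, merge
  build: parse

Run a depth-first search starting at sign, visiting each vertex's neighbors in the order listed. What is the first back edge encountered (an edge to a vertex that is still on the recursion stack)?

DFS from sign (visiting each vertex's neighbors in the order listed); mark gray on enter, black on exit:
sign gray
  deploy gray
    test gray
      render gray
      render black
    test black
    scan gray
      link gray
        merge gray
          merge→render: render black — skip
        merge black
        link→test: test black — skip
        link→render: render black — skip
      link black
      scan→merge: merge black — skip
    scan black
    deploy→link: link black — skip
  deploy black
  notify gray
    notify→sign: sign is gray → back edge
First back edge: notify → sign.

notify→sign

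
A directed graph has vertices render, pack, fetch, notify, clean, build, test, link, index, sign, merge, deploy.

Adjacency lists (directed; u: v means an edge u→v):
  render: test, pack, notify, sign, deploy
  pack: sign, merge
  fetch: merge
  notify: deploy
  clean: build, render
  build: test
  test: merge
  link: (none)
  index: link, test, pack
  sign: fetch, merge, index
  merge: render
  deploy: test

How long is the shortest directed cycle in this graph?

3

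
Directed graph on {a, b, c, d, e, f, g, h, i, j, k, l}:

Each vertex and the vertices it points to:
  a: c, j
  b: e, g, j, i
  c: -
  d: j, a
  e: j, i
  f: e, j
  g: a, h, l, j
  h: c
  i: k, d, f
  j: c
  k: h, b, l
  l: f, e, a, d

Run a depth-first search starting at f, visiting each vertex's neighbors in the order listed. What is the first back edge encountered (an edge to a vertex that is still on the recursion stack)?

DFS from f (visiting each vertex's neighbors in the order listed); mark gray on enter, black on exit:
f gray
  e gray
    j gray
      c gray
      c black
    j black
    i gray
      k gray
        h gray
          h→c: c black — skip
        h black
        b gray
          b→e: e is gray → back edge
First back edge: b → e.

b→e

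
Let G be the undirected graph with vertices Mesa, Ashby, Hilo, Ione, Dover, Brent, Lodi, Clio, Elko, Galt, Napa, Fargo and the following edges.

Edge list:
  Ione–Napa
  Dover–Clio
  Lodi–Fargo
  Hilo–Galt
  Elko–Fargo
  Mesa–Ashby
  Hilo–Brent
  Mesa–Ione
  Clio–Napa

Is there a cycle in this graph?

DFS, tracking each vertex's parent; an edge to a visited non-parent vertex closes a cycle.
Start from Ione:
visit Ione (parent –)
  visit Napa (parent Ione)
    Napa–Ione: parent, skip
    visit Clio (parent Napa)
      visit Dover (parent Clio)
        Dover–Clio: parent, skip
      Clio–Napa: parent, skip
  visit Mesa (parent Ione)
    visit Ashby (parent Mesa)
      Ashby–Mesa: parent, skip
    Mesa–Ione: parent, skip
visit Hilo (parent –)
  visit Brent (parent Hilo)
    Brent–Hilo: parent, skip
  visit Galt (parent Hilo)
    Galt–Hilo: parent, skip
visit Lodi (parent –)
  visit Fargo (parent Lodi)
    Fargo–Lodi: parent, skip
    visit Elko (parent Fargo)
      Elko–Fargo: parent, skip
No non-parent visited neighbor found — the graph is a forest.

No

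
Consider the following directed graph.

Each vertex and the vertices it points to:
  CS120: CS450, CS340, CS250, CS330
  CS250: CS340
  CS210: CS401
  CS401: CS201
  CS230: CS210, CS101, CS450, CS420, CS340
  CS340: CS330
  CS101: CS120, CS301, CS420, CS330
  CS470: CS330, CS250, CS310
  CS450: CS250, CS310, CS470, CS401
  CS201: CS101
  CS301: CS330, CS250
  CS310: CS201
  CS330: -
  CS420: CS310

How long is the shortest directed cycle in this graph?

For each vertex v, BFS finds the shortest path from v back to v.
The shortest such closed walk is CS101 → CS420 → CS310 → CS201 → CS101, length 4.

4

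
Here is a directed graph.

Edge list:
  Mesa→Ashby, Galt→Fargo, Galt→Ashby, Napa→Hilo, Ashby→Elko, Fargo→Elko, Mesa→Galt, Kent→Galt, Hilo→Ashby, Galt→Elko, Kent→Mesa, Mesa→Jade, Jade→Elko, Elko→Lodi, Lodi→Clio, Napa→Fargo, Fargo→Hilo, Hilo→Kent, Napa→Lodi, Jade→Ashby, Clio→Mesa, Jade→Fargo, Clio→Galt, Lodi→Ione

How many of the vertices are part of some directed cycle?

10

A vertex is on a directed cycle iff it belongs to a strongly connected component of size ≥ 2 (or has a self-loop).
The vertices on cycles are {Clio, Elko, Galt, Hilo, Jade, Kent, Lodi, Mesa, Ashby, Fargo} — 10 in total.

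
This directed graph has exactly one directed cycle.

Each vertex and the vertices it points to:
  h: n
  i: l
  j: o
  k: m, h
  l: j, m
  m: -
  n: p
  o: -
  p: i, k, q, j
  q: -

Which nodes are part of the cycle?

DFS with gray/black marking from p:
p gray
  i gray
    l gray
      j gray
        o gray
        o black
      j black
      m gray
      m black
    l black
  i black
  k gray
    k→m: m black — skip
    h gray
      n gray
        n→p: p is gray → back edge
Back edge closes the cycle p → k → h → n → p; its vertices are {h, k, n, p}.

h, k, n, p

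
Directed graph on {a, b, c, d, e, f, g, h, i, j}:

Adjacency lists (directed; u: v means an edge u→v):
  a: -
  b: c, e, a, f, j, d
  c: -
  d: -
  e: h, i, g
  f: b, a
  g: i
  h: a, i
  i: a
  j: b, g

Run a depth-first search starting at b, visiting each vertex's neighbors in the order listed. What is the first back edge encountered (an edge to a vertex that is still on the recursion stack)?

DFS from b (visiting each vertex's neighbors in the order listed); mark gray on enter, black on exit:
b gray
  c gray
  c black
  e gray
    h gray
      a gray
      a black
      i gray
        i→a: a black — skip
      i black
    h black
    e→i: i black — skip
    g gray
      g→i: i black — skip
    g black
  e black
  b→a: a black — skip
  f gray
    f→b: b is gray → back edge
First back edge: f → b.

f->b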